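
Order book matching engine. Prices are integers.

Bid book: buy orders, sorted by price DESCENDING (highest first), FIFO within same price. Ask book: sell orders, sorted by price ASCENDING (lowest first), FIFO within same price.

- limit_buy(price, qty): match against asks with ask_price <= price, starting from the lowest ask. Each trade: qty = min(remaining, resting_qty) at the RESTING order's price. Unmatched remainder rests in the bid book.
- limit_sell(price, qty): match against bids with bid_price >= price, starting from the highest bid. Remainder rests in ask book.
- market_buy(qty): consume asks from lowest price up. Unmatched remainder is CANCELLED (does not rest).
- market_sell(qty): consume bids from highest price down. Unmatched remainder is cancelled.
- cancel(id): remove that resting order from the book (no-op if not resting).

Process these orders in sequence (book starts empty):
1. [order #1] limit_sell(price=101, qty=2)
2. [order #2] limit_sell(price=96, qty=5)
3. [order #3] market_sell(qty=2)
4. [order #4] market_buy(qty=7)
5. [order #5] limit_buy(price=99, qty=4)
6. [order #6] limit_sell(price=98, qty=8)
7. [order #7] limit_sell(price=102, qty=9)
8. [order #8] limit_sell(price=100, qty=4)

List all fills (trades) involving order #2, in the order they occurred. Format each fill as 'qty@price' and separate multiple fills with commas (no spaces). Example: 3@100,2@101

Answer: 5@96

Derivation:
After op 1 [order #1] limit_sell(price=101, qty=2): fills=none; bids=[-] asks=[#1:2@101]
After op 2 [order #2] limit_sell(price=96, qty=5): fills=none; bids=[-] asks=[#2:5@96 #1:2@101]
After op 3 [order #3] market_sell(qty=2): fills=none; bids=[-] asks=[#2:5@96 #1:2@101]
After op 4 [order #4] market_buy(qty=7): fills=#4x#2:5@96 #4x#1:2@101; bids=[-] asks=[-]
After op 5 [order #5] limit_buy(price=99, qty=4): fills=none; bids=[#5:4@99] asks=[-]
After op 6 [order #6] limit_sell(price=98, qty=8): fills=#5x#6:4@99; bids=[-] asks=[#6:4@98]
After op 7 [order #7] limit_sell(price=102, qty=9): fills=none; bids=[-] asks=[#6:4@98 #7:9@102]
After op 8 [order #8] limit_sell(price=100, qty=4): fills=none; bids=[-] asks=[#6:4@98 #8:4@100 #7:9@102]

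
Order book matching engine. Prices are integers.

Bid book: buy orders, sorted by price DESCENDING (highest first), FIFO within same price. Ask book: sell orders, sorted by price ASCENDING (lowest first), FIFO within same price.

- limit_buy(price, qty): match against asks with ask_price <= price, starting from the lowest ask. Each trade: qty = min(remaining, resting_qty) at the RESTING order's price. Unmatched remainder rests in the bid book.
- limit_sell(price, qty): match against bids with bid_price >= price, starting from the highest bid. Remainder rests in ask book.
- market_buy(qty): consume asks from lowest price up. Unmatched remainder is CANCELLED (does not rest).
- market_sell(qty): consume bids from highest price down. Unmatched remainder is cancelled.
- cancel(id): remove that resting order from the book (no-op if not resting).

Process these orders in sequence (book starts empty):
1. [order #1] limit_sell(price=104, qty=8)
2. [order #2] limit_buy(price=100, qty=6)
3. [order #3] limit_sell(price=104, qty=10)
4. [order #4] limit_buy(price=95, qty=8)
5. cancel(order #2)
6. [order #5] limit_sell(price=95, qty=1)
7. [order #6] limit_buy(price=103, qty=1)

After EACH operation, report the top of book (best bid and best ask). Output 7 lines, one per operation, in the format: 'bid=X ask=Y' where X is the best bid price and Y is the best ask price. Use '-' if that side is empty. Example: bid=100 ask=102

After op 1 [order #1] limit_sell(price=104, qty=8): fills=none; bids=[-] asks=[#1:8@104]
After op 2 [order #2] limit_buy(price=100, qty=6): fills=none; bids=[#2:6@100] asks=[#1:8@104]
After op 3 [order #3] limit_sell(price=104, qty=10): fills=none; bids=[#2:6@100] asks=[#1:8@104 #3:10@104]
After op 4 [order #4] limit_buy(price=95, qty=8): fills=none; bids=[#2:6@100 #4:8@95] asks=[#1:8@104 #3:10@104]
After op 5 cancel(order #2): fills=none; bids=[#4:8@95] asks=[#1:8@104 #3:10@104]
After op 6 [order #5] limit_sell(price=95, qty=1): fills=#4x#5:1@95; bids=[#4:7@95] asks=[#1:8@104 #3:10@104]
After op 7 [order #6] limit_buy(price=103, qty=1): fills=none; bids=[#6:1@103 #4:7@95] asks=[#1:8@104 #3:10@104]

Answer: bid=- ask=104
bid=100 ask=104
bid=100 ask=104
bid=100 ask=104
bid=95 ask=104
bid=95 ask=104
bid=103 ask=104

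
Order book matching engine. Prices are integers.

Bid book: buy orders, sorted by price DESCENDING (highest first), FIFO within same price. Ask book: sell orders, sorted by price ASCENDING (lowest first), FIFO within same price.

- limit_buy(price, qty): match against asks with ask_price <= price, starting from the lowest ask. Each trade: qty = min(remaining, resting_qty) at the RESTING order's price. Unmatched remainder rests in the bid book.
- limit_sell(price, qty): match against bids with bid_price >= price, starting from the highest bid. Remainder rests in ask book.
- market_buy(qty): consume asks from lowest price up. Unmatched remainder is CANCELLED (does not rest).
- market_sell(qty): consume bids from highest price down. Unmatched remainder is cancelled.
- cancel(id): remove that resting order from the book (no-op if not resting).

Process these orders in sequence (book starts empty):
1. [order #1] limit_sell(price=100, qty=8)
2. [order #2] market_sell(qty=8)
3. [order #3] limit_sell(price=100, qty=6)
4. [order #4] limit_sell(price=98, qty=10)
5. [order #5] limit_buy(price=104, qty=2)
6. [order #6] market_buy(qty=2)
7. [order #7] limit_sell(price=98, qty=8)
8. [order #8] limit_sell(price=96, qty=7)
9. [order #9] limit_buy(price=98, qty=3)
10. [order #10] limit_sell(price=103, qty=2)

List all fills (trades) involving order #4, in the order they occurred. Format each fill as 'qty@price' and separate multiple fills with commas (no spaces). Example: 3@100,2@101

Answer: 2@98,2@98

Derivation:
After op 1 [order #1] limit_sell(price=100, qty=8): fills=none; bids=[-] asks=[#1:8@100]
After op 2 [order #2] market_sell(qty=8): fills=none; bids=[-] asks=[#1:8@100]
After op 3 [order #3] limit_sell(price=100, qty=6): fills=none; bids=[-] asks=[#1:8@100 #3:6@100]
After op 4 [order #4] limit_sell(price=98, qty=10): fills=none; bids=[-] asks=[#4:10@98 #1:8@100 #3:6@100]
After op 5 [order #5] limit_buy(price=104, qty=2): fills=#5x#4:2@98; bids=[-] asks=[#4:8@98 #1:8@100 #3:6@100]
After op 6 [order #6] market_buy(qty=2): fills=#6x#4:2@98; bids=[-] asks=[#4:6@98 #1:8@100 #3:6@100]
After op 7 [order #7] limit_sell(price=98, qty=8): fills=none; bids=[-] asks=[#4:6@98 #7:8@98 #1:8@100 #3:6@100]
After op 8 [order #8] limit_sell(price=96, qty=7): fills=none; bids=[-] asks=[#8:7@96 #4:6@98 #7:8@98 #1:8@100 #3:6@100]
After op 9 [order #9] limit_buy(price=98, qty=3): fills=#9x#8:3@96; bids=[-] asks=[#8:4@96 #4:6@98 #7:8@98 #1:8@100 #3:6@100]
After op 10 [order #10] limit_sell(price=103, qty=2): fills=none; bids=[-] asks=[#8:4@96 #4:6@98 #7:8@98 #1:8@100 #3:6@100 #10:2@103]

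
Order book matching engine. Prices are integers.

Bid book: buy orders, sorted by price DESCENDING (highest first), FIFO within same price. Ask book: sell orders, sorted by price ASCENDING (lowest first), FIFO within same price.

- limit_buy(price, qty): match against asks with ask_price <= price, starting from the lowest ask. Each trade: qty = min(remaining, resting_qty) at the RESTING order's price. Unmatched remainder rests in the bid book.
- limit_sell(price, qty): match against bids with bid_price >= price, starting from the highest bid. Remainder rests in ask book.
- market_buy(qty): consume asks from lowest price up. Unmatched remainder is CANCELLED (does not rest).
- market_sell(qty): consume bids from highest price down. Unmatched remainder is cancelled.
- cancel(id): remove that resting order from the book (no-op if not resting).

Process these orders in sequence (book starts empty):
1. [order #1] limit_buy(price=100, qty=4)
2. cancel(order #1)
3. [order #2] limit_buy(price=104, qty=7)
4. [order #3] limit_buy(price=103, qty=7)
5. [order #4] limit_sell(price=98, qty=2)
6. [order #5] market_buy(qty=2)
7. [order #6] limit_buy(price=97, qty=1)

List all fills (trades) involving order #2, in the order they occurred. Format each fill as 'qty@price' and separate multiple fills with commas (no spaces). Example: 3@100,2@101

After op 1 [order #1] limit_buy(price=100, qty=4): fills=none; bids=[#1:4@100] asks=[-]
After op 2 cancel(order #1): fills=none; bids=[-] asks=[-]
After op 3 [order #2] limit_buy(price=104, qty=7): fills=none; bids=[#2:7@104] asks=[-]
After op 4 [order #3] limit_buy(price=103, qty=7): fills=none; bids=[#2:7@104 #3:7@103] asks=[-]
After op 5 [order #4] limit_sell(price=98, qty=2): fills=#2x#4:2@104; bids=[#2:5@104 #3:7@103] asks=[-]
After op 6 [order #5] market_buy(qty=2): fills=none; bids=[#2:5@104 #3:7@103] asks=[-]
After op 7 [order #6] limit_buy(price=97, qty=1): fills=none; bids=[#2:5@104 #3:7@103 #6:1@97] asks=[-]

Answer: 2@104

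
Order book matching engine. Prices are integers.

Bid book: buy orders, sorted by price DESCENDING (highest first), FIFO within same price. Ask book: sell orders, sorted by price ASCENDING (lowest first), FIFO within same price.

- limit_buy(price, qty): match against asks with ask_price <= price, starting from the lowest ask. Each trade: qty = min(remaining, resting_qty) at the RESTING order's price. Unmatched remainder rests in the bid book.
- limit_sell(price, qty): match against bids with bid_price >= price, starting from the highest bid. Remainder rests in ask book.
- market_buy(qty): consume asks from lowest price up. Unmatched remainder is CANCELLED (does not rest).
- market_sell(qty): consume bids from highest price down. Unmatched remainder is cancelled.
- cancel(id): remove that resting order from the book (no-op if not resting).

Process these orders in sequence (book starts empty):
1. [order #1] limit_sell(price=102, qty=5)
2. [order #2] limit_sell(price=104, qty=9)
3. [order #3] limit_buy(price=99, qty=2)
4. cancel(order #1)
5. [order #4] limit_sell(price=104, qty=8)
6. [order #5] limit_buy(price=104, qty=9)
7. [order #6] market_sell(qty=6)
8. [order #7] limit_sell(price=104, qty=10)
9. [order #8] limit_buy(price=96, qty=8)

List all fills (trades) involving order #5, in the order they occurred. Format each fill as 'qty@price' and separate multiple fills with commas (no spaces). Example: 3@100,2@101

After op 1 [order #1] limit_sell(price=102, qty=5): fills=none; bids=[-] asks=[#1:5@102]
After op 2 [order #2] limit_sell(price=104, qty=9): fills=none; bids=[-] asks=[#1:5@102 #2:9@104]
After op 3 [order #3] limit_buy(price=99, qty=2): fills=none; bids=[#3:2@99] asks=[#1:5@102 #2:9@104]
After op 4 cancel(order #1): fills=none; bids=[#3:2@99] asks=[#2:9@104]
After op 5 [order #4] limit_sell(price=104, qty=8): fills=none; bids=[#3:2@99] asks=[#2:9@104 #4:8@104]
After op 6 [order #5] limit_buy(price=104, qty=9): fills=#5x#2:9@104; bids=[#3:2@99] asks=[#4:8@104]
After op 7 [order #6] market_sell(qty=6): fills=#3x#6:2@99; bids=[-] asks=[#4:8@104]
After op 8 [order #7] limit_sell(price=104, qty=10): fills=none; bids=[-] asks=[#4:8@104 #7:10@104]
After op 9 [order #8] limit_buy(price=96, qty=8): fills=none; bids=[#8:8@96] asks=[#4:8@104 #7:10@104]

Answer: 9@104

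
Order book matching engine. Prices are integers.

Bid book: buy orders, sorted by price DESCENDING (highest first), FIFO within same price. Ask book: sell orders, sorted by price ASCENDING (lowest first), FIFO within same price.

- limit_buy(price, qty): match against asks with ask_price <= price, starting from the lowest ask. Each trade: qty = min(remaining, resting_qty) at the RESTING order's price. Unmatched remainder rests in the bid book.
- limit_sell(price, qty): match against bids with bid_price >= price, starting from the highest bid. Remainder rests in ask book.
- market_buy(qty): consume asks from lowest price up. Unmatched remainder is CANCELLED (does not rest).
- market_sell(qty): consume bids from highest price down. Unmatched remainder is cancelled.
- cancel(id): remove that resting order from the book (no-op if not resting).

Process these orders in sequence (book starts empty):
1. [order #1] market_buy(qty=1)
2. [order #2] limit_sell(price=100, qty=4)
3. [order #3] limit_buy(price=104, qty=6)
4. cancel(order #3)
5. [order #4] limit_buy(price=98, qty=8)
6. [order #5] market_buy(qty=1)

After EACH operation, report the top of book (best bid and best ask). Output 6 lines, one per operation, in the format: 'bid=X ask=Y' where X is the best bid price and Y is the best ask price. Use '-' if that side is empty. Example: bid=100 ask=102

Answer: bid=- ask=-
bid=- ask=100
bid=104 ask=-
bid=- ask=-
bid=98 ask=-
bid=98 ask=-

Derivation:
After op 1 [order #1] market_buy(qty=1): fills=none; bids=[-] asks=[-]
After op 2 [order #2] limit_sell(price=100, qty=4): fills=none; bids=[-] asks=[#2:4@100]
After op 3 [order #3] limit_buy(price=104, qty=6): fills=#3x#2:4@100; bids=[#3:2@104] asks=[-]
After op 4 cancel(order #3): fills=none; bids=[-] asks=[-]
After op 5 [order #4] limit_buy(price=98, qty=8): fills=none; bids=[#4:8@98] asks=[-]
After op 6 [order #5] market_buy(qty=1): fills=none; bids=[#4:8@98] asks=[-]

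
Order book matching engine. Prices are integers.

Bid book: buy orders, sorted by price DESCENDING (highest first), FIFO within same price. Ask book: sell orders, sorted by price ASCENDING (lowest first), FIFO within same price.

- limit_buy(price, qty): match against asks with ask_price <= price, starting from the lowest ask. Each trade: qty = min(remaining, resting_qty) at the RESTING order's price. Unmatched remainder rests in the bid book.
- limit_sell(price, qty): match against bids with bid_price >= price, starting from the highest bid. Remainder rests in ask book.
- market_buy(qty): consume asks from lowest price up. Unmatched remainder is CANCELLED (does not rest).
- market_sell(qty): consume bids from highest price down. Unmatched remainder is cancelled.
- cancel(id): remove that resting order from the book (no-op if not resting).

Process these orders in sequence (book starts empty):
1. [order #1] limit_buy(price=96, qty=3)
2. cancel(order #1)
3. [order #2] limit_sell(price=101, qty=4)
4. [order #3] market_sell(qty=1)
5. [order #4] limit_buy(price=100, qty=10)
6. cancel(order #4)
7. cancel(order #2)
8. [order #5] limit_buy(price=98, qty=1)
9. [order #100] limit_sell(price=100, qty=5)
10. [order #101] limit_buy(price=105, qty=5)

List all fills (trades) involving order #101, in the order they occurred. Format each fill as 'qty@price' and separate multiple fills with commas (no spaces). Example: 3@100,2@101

After op 1 [order #1] limit_buy(price=96, qty=3): fills=none; bids=[#1:3@96] asks=[-]
After op 2 cancel(order #1): fills=none; bids=[-] asks=[-]
After op 3 [order #2] limit_sell(price=101, qty=4): fills=none; bids=[-] asks=[#2:4@101]
After op 4 [order #3] market_sell(qty=1): fills=none; bids=[-] asks=[#2:4@101]
After op 5 [order #4] limit_buy(price=100, qty=10): fills=none; bids=[#4:10@100] asks=[#2:4@101]
After op 6 cancel(order #4): fills=none; bids=[-] asks=[#2:4@101]
After op 7 cancel(order #2): fills=none; bids=[-] asks=[-]
After op 8 [order #5] limit_buy(price=98, qty=1): fills=none; bids=[#5:1@98] asks=[-]
After op 9 [order #100] limit_sell(price=100, qty=5): fills=none; bids=[#5:1@98] asks=[#100:5@100]
After op 10 [order #101] limit_buy(price=105, qty=5): fills=#101x#100:5@100; bids=[#5:1@98] asks=[-]

Answer: 5@100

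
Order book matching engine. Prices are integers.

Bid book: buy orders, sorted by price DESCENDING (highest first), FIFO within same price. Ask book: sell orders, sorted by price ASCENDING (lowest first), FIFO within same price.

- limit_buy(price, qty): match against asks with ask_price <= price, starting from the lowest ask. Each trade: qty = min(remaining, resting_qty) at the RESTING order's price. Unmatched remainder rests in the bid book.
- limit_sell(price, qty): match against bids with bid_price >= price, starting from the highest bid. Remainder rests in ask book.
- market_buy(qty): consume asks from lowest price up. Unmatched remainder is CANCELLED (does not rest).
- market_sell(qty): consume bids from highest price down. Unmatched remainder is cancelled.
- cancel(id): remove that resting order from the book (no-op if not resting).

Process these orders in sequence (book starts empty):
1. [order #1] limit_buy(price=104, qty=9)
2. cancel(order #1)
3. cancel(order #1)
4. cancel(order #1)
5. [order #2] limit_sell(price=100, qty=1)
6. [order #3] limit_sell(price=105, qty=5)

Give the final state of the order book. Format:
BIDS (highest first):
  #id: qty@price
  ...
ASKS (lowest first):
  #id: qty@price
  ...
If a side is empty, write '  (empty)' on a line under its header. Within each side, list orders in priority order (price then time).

After op 1 [order #1] limit_buy(price=104, qty=9): fills=none; bids=[#1:9@104] asks=[-]
After op 2 cancel(order #1): fills=none; bids=[-] asks=[-]
After op 3 cancel(order #1): fills=none; bids=[-] asks=[-]
After op 4 cancel(order #1): fills=none; bids=[-] asks=[-]
After op 5 [order #2] limit_sell(price=100, qty=1): fills=none; bids=[-] asks=[#2:1@100]
After op 6 [order #3] limit_sell(price=105, qty=5): fills=none; bids=[-] asks=[#2:1@100 #3:5@105]

Answer: BIDS (highest first):
  (empty)
ASKS (lowest first):
  #2: 1@100
  #3: 5@105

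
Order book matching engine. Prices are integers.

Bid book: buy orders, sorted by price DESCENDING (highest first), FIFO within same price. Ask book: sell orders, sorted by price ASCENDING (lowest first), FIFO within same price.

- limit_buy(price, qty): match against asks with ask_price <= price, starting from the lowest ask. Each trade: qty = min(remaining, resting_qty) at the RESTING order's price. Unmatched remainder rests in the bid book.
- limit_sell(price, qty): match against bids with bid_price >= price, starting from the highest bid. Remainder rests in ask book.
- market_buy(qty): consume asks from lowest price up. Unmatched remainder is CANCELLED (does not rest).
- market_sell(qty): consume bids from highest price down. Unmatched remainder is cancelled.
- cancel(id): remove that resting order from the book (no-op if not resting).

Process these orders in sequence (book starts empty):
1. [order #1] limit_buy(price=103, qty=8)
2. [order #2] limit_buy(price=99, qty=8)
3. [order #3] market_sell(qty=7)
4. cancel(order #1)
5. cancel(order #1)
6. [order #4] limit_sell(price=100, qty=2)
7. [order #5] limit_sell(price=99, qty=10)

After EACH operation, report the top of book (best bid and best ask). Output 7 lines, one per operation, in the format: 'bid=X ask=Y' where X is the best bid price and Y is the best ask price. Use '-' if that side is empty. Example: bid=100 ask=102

After op 1 [order #1] limit_buy(price=103, qty=8): fills=none; bids=[#1:8@103] asks=[-]
After op 2 [order #2] limit_buy(price=99, qty=8): fills=none; bids=[#1:8@103 #2:8@99] asks=[-]
After op 3 [order #3] market_sell(qty=7): fills=#1x#3:7@103; bids=[#1:1@103 #2:8@99] asks=[-]
After op 4 cancel(order #1): fills=none; bids=[#2:8@99] asks=[-]
After op 5 cancel(order #1): fills=none; bids=[#2:8@99] asks=[-]
After op 6 [order #4] limit_sell(price=100, qty=2): fills=none; bids=[#2:8@99] asks=[#4:2@100]
After op 7 [order #5] limit_sell(price=99, qty=10): fills=#2x#5:8@99; bids=[-] asks=[#5:2@99 #4:2@100]

Answer: bid=103 ask=-
bid=103 ask=-
bid=103 ask=-
bid=99 ask=-
bid=99 ask=-
bid=99 ask=100
bid=- ask=99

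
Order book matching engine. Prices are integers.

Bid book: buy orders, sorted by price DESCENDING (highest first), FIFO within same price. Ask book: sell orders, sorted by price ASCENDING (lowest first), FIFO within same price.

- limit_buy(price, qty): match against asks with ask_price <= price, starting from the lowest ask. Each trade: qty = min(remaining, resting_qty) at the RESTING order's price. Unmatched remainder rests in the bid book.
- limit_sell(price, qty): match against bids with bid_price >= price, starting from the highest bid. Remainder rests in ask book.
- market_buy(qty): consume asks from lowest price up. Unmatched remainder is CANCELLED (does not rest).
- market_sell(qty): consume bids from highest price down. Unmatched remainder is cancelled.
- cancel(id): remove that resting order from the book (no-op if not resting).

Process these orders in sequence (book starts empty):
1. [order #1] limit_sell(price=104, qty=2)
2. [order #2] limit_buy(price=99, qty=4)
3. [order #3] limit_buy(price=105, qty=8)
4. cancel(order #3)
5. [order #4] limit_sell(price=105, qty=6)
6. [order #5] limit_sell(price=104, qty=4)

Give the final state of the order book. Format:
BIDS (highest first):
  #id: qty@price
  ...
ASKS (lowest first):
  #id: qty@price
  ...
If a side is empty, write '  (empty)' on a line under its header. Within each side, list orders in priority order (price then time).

Answer: BIDS (highest first):
  #2: 4@99
ASKS (lowest first):
  #5: 4@104
  #4: 6@105

Derivation:
After op 1 [order #1] limit_sell(price=104, qty=2): fills=none; bids=[-] asks=[#1:2@104]
After op 2 [order #2] limit_buy(price=99, qty=4): fills=none; bids=[#2:4@99] asks=[#1:2@104]
After op 3 [order #3] limit_buy(price=105, qty=8): fills=#3x#1:2@104; bids=[#3:6@105 #2:4@99] asks=[-]
After op 4 cancel(order #3): fills=none; bids=[#2:4@99] asks=[-]
After op 5 [order #4] limit_sell(price=105, qty=6): fills=none; bids=[#2:4@99] asks=[#4:6@105]
After op 6 [order #5] limit_sell(price=104, qty=4): fills=none; bids=[#2:4@99] asks=[#5:4@104 #4:6@105]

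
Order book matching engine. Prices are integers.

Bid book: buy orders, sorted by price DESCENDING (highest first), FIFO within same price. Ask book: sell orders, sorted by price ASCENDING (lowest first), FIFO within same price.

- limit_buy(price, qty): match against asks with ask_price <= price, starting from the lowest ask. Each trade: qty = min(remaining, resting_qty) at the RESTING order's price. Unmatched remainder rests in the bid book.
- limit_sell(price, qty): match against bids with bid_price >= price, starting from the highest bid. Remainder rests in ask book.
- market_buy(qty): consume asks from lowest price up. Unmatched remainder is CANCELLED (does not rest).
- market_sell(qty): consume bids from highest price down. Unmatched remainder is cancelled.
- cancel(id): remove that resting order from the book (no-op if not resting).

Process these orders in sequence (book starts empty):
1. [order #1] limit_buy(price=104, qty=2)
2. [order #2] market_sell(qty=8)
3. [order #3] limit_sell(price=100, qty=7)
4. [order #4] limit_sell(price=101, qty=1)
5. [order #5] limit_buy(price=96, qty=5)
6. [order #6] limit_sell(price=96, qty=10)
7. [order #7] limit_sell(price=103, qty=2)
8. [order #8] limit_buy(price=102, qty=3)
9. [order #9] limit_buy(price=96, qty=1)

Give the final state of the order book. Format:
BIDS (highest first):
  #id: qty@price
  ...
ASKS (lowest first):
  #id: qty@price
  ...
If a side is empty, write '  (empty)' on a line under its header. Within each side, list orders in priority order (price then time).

After op 1 [order #1] limit_buy(price=104, qty=2): fills=none; bids=[#1:2@104] asks=[-]
After op 2 [order #2] market_sell(qty=8): fills=#1x#2:2@104; bids=[-] asks=[-]
After op 3 [order #3] limit_sell(price=100, qty=7): fills=none; bids=[-] asks=[#3:7@100]
After op 4 [order #4] limit_sell(price=101, qty=1): fills=none; bids=[-] asks=[#3:7@100 #4:1@101]
After op 5 [order #5] limit_buy(price=96, qty=5): fills=none; bids=[#5:5@96] asks=[#3:7@100 #4:1@101]
After op 6 [order #6] limit_sell(price=96, qty=10): fills=#5x#6:5@96; bids=[-] asks=[#6:5@96 #3:7@100 #4:1@101]
After op 7 [order #7] limit_sell(price=103, qty=2): fills=none; bids=[-] asks=[#6:5@96 #3:7@100 #4:1@101 #7:2@103]
After op 8 [order #8] limit_buy(price=102, qty=3): fills=#8x#6:3@96; bids=[-] asks=[#6:2@96 #3:7@100 #4:1@101 #7:2@103]
After op 9 [order #9] limit_buy(price=96, qty=1): fills=#9x#6:1@96; bids=[-] asks=[#6:1@96 #3:7@100 #4:1@101 #7:2@103]

Answer: BIDS (highest first):
  (empty)
ASKS (lowest first):
  #6: 1@96
  #3: 7@100
  #4: 1@101
  #7: 2@103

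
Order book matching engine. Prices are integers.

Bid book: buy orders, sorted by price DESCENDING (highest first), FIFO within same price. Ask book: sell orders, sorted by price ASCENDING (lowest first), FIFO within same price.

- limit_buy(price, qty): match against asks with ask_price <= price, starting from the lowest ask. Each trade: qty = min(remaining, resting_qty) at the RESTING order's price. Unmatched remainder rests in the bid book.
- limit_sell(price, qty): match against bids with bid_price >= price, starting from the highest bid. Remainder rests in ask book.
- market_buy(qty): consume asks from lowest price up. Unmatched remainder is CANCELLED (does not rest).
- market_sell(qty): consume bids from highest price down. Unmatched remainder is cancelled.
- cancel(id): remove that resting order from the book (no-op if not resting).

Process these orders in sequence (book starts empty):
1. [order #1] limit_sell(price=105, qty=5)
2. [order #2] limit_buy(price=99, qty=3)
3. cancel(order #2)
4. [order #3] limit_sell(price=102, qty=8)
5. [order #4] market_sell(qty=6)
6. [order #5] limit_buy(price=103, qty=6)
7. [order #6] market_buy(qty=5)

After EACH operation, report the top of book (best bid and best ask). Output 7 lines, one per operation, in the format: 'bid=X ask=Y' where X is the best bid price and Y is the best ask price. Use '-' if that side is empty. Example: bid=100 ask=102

Answer: bid=- ask=105
bid=99 ask=105
bid=- ask=105
bid=- ask=102
bid=- ask=102
bid=- ask=102
bid=- ask=105

Derivation:
After op 1 [order #1] limit_sell(price=105, qty=5): fills=none; bids=[-] asks=[#1:5@105]
After op 2 [order #2] limit_buy(price=99, qty=3): fills=none; bids=[#2:3@99] asks=[#1:5@105]
After op 3 cancel(order #2): fills=none; bids=[-] asks=[#1:5@105]
After op 4 [order #3] limit_sell(price=102, qty=8): fills=none; bids=[-] asks=[#3:8@102 #1:5@105]
After op 5 [order #4] market_sell(qty=6): fills=none; bids=[-] asks=[#3:8@102 #1:5@105]
After op 6 [order #5] limit_buy(price=103, qty=6): fills=#5x#3:6@102; bids=[-] asks=[#3:2@102 #1:5@105]
After op 7 [order #6] market_buy(qty=5): fills=#6x#3:2@102 #6x#1:3@105; bids=[-] asks=[#1:2@105]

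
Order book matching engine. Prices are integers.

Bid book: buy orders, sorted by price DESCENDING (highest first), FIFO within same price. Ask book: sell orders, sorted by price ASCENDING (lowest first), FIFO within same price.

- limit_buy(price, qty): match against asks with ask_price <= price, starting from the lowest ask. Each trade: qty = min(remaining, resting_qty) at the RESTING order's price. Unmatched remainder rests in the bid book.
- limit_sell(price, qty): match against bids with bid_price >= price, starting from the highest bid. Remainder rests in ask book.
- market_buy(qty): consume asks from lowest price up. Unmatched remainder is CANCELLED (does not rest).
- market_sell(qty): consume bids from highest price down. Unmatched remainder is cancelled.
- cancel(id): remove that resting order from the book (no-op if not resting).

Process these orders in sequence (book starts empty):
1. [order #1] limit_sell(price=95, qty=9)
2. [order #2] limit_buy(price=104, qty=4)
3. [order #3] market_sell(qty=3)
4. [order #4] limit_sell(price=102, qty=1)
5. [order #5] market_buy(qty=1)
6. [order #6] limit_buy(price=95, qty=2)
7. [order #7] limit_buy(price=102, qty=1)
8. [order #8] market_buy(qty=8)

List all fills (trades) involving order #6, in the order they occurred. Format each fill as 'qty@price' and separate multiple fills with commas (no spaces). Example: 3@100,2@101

Answer: 2@95

Derivation:
After op 1 [order #1] limit_sell(price=95, qty=9): fills=none; bids=[-] asks=[#1:9@95]
After op 2 [order #2] limit_buy(price=104, qty=4): fills=#2x#1:4@95; bids=[-] asks=[#1:5@95]
After op 3 [order #3] market_sell(qty=3): fills=none; bids=[-] asks=[#1:5@95]
After op 4 [order #4] limit_sell(price=102, qty=1): fills=none; bids=[-] asks=[#1:5@95 #4:1@102]
After op 5 [order #5] market_buy(qty=1): fills=#5x#1:1@95; bids=[-] asks=[#1:4@95 #4:1@102]
After op 6 [order #6] limit_buy(price=95, qty=2): fills=#6x#1:2@95; bids=[-] asks=[#1:2@95 #4:1@102]
After op 7 [order #7] limit_buy(price=102, qty=1): fills=#7x#1:1@95; bids=[-] asks=[#1:1@95 #4:1@102]
After op 8 [order #8] market_buy(qty=8): fills=#8x#1:1@95 #8x#4:1@102; bids=[-] asks=[-]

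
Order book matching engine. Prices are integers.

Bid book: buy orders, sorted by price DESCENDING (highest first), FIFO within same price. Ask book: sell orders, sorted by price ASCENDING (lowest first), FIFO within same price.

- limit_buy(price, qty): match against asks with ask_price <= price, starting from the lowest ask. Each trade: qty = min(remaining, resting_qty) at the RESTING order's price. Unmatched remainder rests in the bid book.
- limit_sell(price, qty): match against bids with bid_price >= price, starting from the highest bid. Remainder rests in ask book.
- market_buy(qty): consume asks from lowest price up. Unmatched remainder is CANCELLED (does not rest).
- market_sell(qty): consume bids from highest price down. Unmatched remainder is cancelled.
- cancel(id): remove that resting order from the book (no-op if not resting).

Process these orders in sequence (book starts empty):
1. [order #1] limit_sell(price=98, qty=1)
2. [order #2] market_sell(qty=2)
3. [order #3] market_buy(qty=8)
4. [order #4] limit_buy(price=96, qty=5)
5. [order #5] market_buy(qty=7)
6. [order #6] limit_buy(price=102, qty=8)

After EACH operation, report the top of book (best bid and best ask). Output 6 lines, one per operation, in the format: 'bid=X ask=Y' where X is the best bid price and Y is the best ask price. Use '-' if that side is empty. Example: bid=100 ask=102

After op 1 [order #1] limit_sell(price=98, qty=1): fills=none; bids=[-] asks=[#1:1@98]
After op 2 [order #2] market_sell(qty=2): fills=none; bids=[-] asks=[#1:1@98]
After op 3 [order #3] market_buy(qty=8): fills=#3x#1:1@98; bids=[-] asks=[-]
After op 4 [order #4] limit_buy(price=96, qty=5): fills=none; bids=[#4:5@96] asks=[-]
After op 5 [order #5] market_buy(qty=7): fills=none; bids=[#4:5@96] asks=[-]
After op 6 [order #6] limit_buy(price=102, qty=8): fills=none; bids=[#6:8@102 #4:5@96] asks=[-]

Answer: bid=- ask=98
bid=- ask=98
bid=- ask=-
bid=96 ask=-
bid=96 ask=-
bid=102 ask=-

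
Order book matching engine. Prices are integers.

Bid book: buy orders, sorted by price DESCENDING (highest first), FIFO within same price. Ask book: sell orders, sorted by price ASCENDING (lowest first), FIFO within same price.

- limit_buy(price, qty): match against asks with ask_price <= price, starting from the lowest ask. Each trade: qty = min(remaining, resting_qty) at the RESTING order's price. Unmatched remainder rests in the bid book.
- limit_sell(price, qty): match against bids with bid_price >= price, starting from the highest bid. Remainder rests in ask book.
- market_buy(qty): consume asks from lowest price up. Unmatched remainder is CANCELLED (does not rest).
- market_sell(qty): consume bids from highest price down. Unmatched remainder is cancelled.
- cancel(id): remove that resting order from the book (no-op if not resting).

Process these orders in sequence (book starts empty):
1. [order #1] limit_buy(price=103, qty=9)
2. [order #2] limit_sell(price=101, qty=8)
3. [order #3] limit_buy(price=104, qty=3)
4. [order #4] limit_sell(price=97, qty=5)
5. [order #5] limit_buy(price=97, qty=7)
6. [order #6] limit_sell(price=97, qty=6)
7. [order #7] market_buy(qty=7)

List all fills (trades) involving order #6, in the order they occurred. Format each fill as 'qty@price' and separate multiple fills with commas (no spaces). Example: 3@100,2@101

Answer: 6@97

Derivation:
After op 1 [order #1] limit_buy(price=103, qty=9): fills=none; bids=[#1:9@103] asks=[-]
After op 2 [order #2] limit_sell(price=101, qty=8): fills=#1x#2:8@103; bids=[#1:1@103] asks=[-]
After op 3 [order #3] limit_buy(price=104, qty=3): fills=none; bids=[#3:3@104 #1:1@103] asks=[-]
After op 4 [order #4] limit_sell(price=97, qty=5): fills=#3x#4:3@104 #1x#4:1@103; bids=[-] asks=[#4:1@97]
After op 5 [order #5] limit_buy(price=97, qty=7): fills=#5x#4:1@97; bids=[#5:6@97] asks=[-]
After op 6 [order #6] limit_sell(price=97, qty=6): fills=#5x#6:6@97; bids=[-] asks=[-]
After op 7 [order #7] market_buy(qty=7): fills=none; bids=[-] asks=[-]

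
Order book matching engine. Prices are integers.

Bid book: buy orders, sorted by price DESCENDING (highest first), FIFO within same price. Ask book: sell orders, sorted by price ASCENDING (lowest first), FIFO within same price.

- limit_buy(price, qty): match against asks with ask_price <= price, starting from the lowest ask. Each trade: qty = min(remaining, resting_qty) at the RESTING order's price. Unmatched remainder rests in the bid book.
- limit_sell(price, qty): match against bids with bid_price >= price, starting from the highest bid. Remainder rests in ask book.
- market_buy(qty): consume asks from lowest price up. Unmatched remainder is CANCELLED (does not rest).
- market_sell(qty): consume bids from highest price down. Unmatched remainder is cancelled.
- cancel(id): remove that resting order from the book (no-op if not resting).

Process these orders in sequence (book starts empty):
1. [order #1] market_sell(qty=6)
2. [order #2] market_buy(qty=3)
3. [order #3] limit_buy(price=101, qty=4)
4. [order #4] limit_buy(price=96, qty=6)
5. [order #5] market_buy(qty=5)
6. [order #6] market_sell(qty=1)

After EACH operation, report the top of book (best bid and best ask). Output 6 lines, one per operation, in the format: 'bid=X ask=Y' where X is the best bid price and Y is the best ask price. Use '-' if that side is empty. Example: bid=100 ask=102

After op 1 [order #1] market_sell(qty=6): fills=none; bids=[-] asks=[-]
After op 2 [order #2] market_buy(qty=3): fills=none; bids=[-] asks=[-]
After op 3 [order #3] limit_buy(price=101, qty=4): fills=none; bids=[#3:4@101] asks=[-]
After op 4 [order #4] limit_buy(price=96, qty=6): fills=none; bids=[#3:4@101 #4:6@96] asks=[-]
After op 5 [order #5] market_buy(qty=5): fills=none; bids=[#3:4@101 #4:6@96] asks=[-]
After op 6 [order #6] market_sell(qty=1): fills=#3x#6:1@101; bids=[#3:3@101 #4:6@96] asks=[-]

Answer: bid=- ask=-
bid=- ask=-
bid=101 ask=-
bid=101 ask=-
bid=101 ask=-
bid=101 ask=-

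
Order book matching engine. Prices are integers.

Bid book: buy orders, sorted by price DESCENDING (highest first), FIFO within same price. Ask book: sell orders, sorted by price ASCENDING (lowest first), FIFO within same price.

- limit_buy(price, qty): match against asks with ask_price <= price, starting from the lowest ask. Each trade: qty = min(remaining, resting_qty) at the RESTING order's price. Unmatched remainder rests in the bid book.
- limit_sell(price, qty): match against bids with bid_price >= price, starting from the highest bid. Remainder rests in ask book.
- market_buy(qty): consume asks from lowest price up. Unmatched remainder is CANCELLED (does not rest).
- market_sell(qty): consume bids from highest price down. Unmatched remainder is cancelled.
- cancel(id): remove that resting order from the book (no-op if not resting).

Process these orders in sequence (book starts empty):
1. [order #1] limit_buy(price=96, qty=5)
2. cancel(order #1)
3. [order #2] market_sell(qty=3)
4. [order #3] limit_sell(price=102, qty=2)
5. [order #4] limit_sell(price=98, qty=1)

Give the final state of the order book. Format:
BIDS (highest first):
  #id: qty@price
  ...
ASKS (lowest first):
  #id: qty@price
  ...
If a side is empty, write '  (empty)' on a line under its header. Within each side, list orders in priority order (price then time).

After op 1 [order #1] limit_buy(price=96, qty=5): fills=none; bids=[#1:5@96] asks=[-]
After op 2 cancel(order #1): fills=none; bids=[-] asks=[-]
After op 3 [order #2] market_sell(qty=3): fills=none; bids=[-] asks=[-]
After op 4 [order #3] limit_sell(price=102, qty=2): fills=none; bids=[-] asks=[#3:2@102]
After op 5 [order #4] limit_sell(price=98, qty=1): fills=none; bids=[-] asks=[#4:1@98 #3:2@102]

Answer: BIDS (highest first):
  (empty)
ASKS (lowest first):
  #4: 1@98
  #3: 2@102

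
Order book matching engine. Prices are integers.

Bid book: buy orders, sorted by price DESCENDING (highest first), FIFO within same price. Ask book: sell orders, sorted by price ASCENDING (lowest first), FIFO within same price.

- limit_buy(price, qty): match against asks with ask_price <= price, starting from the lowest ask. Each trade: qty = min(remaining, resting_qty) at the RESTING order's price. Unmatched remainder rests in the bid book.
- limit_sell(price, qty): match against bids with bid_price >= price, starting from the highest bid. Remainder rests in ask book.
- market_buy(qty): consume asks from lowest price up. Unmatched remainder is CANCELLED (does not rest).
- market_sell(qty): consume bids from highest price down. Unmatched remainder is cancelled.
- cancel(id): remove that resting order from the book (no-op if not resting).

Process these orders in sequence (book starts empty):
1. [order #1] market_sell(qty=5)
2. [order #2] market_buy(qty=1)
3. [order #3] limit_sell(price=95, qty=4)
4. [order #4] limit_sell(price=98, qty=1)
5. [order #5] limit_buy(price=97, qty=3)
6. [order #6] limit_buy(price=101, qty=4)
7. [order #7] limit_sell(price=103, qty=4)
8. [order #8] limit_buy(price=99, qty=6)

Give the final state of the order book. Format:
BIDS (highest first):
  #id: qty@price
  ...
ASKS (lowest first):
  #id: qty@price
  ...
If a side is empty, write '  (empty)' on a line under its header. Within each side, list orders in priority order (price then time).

After op 1 [order #1] market_sell(qty=5): fills=none; bids=[-] asks=[-]
After op 2 [order #2] market_buy(qty=1): fills=none; bids=[-] asks=[-]
After op 3 [order #3] limit_sell(price=95, qty=4): fills=none; bids=[-] asks=[#3:4@95]
After op 4 [order #4] limit_sell(price=98, qty=1): fills=none; bids=[-] asks=[#3:4@95 #4:1@98]
After op 5 [order #5] limit_buy(price=97, qty=3): fills=#5x#3:3@95; bids=[-] asks=[#3:1@95 #4:1@98]
After op 6 [order #6] limit_buy(price=101, qty=4): fills=#6x#3:1@95 #6x#4:1@98; bids=[#6:2@101] asks=[-]
After op 7 [order #7] limit_sell(price=103, qty=4): fills=none; bids=[#6:2@101] asks=[#7:4@103]
After op 8 [order #8] limit_buy(price=99, qty=6): fills=none; bids=[#6:2@101 #8:6@99] asks=[#7:4@103]

Answer: BIDS (highest first):
  #6: 2@101
  #8: 6@99
ASKS (lowest first):
  #7: 4@103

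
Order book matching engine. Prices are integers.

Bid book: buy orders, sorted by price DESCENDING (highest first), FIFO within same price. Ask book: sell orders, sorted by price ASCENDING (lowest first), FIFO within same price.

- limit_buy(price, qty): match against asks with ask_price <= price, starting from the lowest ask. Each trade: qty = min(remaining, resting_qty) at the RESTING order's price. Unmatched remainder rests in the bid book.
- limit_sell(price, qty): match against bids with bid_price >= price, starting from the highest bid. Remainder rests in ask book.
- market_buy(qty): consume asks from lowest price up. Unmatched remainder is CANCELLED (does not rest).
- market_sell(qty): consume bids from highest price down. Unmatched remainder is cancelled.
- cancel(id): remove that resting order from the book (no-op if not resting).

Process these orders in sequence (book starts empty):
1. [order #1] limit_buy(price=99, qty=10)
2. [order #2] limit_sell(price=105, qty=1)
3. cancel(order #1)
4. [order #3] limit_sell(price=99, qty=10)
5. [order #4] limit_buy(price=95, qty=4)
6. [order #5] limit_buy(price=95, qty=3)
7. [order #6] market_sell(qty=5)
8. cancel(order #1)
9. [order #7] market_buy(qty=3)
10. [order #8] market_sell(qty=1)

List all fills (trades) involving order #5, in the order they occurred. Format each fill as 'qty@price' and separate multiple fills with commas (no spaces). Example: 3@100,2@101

Answer: 1@95,1@95

Derivation:
After op 1 [order #1] limit_buy(price=99, qty=10): fills=none; bids=[#1:10@99] asks=[-]
After op 2 [order #2] limit_sell(price=105, qty=1): fills=none; bids=[#1:10@99] asks=[#2:1@105]
After op 3 cancel(order #1): fills=none; bids=[-] asks=[#2:1@105]
After op 4 [order #3] limit_sell(price=99, qty=10): fills=none; bids=[-] asks=[#3:10@99 #2:1@105]
After op 5 [order #4] limit_buy(price=95, qty=4): fills=none; bids=[#4:4@95] asks=[#3:10@99 #2:1@105]
After op 6 [order #5] limit_buy(price=95, qty=3): fills=none; bids=[#4:4@95 #5:3@95] asks=[#3:10@99 #2:1@105]
After op 7 [order #6] market_sell(qty=5): fills=#4x#6:4@95 #5x#6:1@95; bids=[#5:2@95] asks=[#3:10@99 #2:1@105]
After op 8 cancel(order #1): fills=none; bids=[#5:2@95] asks=[#3:10@99 #2:1@105]
After op 9 [order #7] market_buy(qty=3): fills=#7x#3:3@99; bids=[#5:2@95] asks=[#3:7@99 #2:1@105]
After op 10 [order #8] market_sell(qty=1): fills=#5x#8:1@95; bids=[#5:1@95] asks=[#3:7@99 #2:1@105]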